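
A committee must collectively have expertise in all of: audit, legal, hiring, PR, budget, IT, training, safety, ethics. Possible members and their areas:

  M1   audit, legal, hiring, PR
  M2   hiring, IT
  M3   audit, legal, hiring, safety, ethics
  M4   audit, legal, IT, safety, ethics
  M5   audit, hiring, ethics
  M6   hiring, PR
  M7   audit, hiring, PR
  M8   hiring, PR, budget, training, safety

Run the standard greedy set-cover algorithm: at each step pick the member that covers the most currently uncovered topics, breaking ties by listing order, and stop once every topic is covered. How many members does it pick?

Pick 1: M3 covers 5 new topics (audit, legal, hiring, safety, ethics).
Pick 2: M8 covers 3 new topics (PR, budget, training).
Pick 3: M2 covers 1 new topics (IT).
Greedy uses 3 members. (The true minimum is 2.)

3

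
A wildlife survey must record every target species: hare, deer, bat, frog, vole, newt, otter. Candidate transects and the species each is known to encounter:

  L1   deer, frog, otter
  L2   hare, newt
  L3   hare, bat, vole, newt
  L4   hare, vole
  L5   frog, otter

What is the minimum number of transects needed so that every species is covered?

2

L1, L3 together cover {hare, deer, bat, frog, vole, newt, otter} — every species.
No single transect contains all 7 species, so 2 is optimal.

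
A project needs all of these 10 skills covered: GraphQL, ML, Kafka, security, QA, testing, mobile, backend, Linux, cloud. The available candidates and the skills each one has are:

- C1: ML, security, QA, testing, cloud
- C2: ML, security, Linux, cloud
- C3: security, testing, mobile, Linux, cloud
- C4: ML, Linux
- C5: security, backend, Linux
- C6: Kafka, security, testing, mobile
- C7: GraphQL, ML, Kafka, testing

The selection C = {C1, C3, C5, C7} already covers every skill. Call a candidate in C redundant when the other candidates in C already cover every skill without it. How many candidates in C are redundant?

Drop C1: QA uncovered — not redundant.
Drop C3: mobile uncovered — not redundant.
Drop C5: backend uncovered — not redundant.
Drop C7: GraphQL, Kafka uncovered — not redundant.
None of the candidates in C is redundant.

0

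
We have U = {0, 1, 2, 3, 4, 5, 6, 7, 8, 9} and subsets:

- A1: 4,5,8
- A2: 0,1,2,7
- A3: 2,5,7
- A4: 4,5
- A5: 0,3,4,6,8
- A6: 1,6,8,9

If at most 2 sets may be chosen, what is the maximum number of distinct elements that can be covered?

8

Choosing A2, A5 covers {0, 1, 2, 3, 4, 6, 7, 8} — 8 elements.
No choice of 2 sets does better; here 5, 9 are left uncovered.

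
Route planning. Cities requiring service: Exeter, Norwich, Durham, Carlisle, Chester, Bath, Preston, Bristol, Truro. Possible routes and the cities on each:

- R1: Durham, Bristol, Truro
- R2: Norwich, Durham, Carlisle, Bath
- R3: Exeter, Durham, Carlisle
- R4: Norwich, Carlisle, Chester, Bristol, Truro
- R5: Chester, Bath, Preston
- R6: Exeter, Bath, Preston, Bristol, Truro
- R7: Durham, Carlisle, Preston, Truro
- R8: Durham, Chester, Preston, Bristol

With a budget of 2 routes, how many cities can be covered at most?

8

Choosing R2, R6 covers {Exeter, Norwich, Durham, Carlisle, Bath, Preston, Bristol, Truro} — 8 cities.
No choice of 2 routes does better; here Chester is left uncovered.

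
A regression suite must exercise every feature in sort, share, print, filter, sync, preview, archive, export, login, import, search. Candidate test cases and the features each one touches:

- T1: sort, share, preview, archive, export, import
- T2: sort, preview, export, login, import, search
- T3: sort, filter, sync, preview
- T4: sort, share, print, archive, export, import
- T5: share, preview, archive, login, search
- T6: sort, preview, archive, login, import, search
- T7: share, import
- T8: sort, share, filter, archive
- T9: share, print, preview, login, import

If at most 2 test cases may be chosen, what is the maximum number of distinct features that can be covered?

9

Choosing T2, T4 covers {sort, share, print, preview, archive, export, login, import, search} — 9 features.
No choice of 2 test cases does better; here filter, sync are left uncovered.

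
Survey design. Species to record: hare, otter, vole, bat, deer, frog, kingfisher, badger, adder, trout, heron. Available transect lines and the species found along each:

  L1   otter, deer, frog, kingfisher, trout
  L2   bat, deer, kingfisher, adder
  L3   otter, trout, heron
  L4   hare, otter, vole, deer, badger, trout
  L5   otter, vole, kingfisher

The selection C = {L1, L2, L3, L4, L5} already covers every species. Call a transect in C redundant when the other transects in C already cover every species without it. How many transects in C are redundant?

1

Drop L1: frog uncovered — not redundant.
Drop L2: bat, adder uncovered — not redundant.
Drop L3: heron uncovered — not redundant.
Drop L4: hare, badger uncovered — not redundant.
Drop L5: the rest still cover every species — redundant.
1 redundant: L5.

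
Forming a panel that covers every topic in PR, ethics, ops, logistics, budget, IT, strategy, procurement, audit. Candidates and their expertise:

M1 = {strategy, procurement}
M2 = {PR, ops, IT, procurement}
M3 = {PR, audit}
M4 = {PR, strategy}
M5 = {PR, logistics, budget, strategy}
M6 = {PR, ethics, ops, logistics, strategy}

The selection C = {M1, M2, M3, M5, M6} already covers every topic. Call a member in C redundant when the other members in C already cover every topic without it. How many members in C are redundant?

1

Drop M1: the rest still cover every topic — redundant.
Drop M2: IT uncovered — not redundant.
Drop M3: audit uncovered — not redundant.
Drop M5: budget uncovered — not redundant.
Drop M6: ethics uncovered — not redundant.
1 redundant: M1.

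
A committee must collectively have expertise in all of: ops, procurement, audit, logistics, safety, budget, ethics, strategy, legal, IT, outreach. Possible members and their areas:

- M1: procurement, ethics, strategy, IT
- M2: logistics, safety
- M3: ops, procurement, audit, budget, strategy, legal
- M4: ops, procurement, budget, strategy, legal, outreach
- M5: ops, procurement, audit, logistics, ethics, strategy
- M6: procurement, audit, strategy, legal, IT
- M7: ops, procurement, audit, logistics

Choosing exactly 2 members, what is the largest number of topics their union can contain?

Choosing M4, M5 covers {ops, procurement, audit, logistics, budget, ethics, strategy, legal, outreach} — 9 topics.
No choice of 2 members does better; here safety, IT are left uncovered.

9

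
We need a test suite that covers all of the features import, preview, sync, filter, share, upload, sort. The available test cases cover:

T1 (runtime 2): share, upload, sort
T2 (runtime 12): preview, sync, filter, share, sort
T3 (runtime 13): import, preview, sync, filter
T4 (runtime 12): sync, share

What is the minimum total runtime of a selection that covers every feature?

T1, T3 cover every feature at runtime 2 + 13 = 15.
Any cover uses at least 2 test cases; among all covering selections none totals below 15.

15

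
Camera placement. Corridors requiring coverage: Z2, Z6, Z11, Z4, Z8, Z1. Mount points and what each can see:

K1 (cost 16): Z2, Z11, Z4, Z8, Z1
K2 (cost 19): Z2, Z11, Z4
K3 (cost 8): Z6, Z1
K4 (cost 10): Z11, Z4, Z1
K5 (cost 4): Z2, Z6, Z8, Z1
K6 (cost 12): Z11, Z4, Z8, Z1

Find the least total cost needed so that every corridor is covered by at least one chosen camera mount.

K4, K5 cover every corridor at cost 10 + 4 = 14.
Any cover uses at least 2 camera mounts; among all covering selections none totals below 14.

14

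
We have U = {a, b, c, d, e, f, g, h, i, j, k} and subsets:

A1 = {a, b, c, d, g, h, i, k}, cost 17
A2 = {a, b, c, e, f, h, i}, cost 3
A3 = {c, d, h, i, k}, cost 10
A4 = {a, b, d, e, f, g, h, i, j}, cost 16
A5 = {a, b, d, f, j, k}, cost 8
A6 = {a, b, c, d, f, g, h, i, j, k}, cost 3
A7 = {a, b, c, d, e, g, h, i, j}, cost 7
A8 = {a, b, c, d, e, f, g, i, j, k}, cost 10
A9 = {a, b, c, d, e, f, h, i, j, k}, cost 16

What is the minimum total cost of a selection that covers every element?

6

A2, A6 cover every element at cost 3 + 3 = 6.
Any cover uses at least 2 sets; among all covering selections none totals below 6.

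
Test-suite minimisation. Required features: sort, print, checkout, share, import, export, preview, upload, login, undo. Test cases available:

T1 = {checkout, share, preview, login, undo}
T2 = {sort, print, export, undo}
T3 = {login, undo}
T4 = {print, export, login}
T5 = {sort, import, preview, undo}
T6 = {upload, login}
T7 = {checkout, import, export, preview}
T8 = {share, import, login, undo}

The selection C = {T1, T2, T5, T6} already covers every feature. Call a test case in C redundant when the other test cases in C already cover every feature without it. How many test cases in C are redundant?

Drop T1: checkout, share uncovered — not redundant.
Drop T2: print, export uncovered — not redundant.
Drop T5: import uncovered — not redundant.
Drop T6: upload uncovered — not redundant.
None of the test cases in C is redundant.

0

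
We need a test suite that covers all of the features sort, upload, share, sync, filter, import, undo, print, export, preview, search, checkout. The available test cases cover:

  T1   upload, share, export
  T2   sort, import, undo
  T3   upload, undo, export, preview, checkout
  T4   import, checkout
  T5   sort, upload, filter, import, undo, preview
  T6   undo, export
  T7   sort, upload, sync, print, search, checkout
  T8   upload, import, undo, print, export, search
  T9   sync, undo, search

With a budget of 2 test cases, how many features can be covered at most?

10

Choosing T5, T7 covers {sort, upload, sync, filter, import, undo, print, preview, search, checkout} — 10 features.
No choice of 2 test cases does better; here share, export are left uncovered.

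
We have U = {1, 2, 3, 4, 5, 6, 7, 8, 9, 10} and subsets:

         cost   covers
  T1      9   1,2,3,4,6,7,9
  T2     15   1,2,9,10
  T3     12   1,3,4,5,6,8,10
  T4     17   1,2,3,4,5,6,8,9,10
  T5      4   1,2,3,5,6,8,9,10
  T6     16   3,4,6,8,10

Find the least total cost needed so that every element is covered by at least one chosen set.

T1, T5 cover every element at cost 9 + 4 = 13.
Any cover uses at least 2 sets; among all covering selections none totals below 13.

13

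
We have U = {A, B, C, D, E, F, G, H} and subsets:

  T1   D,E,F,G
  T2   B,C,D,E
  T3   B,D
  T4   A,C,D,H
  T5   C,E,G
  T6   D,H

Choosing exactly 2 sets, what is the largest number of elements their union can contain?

7

Choosing T1, T4 covers {A, C, D, E, F, G, H} — 7 elements.
No choice of 2 sets does better; here B is left uncovered.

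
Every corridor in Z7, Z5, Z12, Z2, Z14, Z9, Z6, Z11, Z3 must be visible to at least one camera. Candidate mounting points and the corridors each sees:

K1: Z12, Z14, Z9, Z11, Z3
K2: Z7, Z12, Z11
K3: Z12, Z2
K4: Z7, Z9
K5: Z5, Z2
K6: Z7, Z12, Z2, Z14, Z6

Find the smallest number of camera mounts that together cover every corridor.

3

K1, K5, K6 together cover {Z7, Z5, Z12, Z2, Z14, Z9, Z6, Z11, Z3} — every corridor.
No 2 of the 6 camera mounts cover everything (all 15 pairs fall short), so 3 is minimum.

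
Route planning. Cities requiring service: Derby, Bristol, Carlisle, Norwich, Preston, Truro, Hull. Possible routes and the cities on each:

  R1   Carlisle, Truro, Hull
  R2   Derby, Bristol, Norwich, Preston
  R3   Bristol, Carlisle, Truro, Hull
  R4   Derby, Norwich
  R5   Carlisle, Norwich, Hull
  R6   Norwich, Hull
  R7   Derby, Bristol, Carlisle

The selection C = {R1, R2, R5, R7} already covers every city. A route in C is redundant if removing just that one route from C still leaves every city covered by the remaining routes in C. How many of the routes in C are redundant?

Drop R1: Truro uncovered — not redundant.
Drop R2: Preston uncovered — not redundant.
Drop R5: the rest still cover every city — redundant.
Drop R7: the rest still cover every city — redundant.
2 redundant: R5, R7.

2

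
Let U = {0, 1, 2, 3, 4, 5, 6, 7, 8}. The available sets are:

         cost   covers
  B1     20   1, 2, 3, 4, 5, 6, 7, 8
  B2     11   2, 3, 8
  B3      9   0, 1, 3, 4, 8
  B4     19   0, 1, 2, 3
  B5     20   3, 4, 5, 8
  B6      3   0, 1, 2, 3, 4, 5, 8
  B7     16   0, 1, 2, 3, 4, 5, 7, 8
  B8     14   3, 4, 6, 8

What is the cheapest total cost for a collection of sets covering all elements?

23

B1, B6 cover every element at cost 20 + 3 = 23.
Any cover uses at least 2 sets; among all covering selections none totals below 23.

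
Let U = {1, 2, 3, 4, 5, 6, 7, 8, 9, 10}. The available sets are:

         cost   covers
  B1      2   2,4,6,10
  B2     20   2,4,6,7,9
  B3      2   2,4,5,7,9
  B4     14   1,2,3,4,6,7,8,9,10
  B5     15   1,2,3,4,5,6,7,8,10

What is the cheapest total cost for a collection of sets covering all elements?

B3, B4 cover every element at cost 2 + 14 = 16.
Any cover uses at least 2 sets; among all covering selections none totals below 16.

16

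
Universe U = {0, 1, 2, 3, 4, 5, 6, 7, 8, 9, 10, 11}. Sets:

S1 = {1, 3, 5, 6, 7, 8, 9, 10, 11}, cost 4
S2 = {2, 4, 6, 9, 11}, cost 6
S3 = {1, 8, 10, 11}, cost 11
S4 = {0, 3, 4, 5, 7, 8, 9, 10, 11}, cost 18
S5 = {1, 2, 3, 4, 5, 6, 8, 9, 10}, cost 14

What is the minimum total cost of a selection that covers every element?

28

S1, S2, S4 cover every element at cost 4 + 6 + 18 = 28.
Any cover uses at least 2 sets; among all covering selections none totals below 28.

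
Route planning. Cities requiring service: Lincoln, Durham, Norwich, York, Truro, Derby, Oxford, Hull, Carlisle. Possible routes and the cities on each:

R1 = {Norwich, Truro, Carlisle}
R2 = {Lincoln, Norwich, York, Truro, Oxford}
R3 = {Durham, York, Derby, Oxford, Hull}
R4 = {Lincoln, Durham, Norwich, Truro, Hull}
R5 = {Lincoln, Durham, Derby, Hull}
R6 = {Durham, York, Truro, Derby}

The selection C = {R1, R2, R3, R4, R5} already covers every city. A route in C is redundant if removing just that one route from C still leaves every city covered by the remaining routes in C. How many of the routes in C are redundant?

4

Drop R1: Carlisle uncovered — not redundant.
Drop R2: the rest still cover every city — redundant.
Drop R3: the rest still cover every city — redundant.
Drop R4: the rest still cover every city — redundant.
Drop R5: the rest still cover every city — redundant.
4 redundant: R2, R3, R4, R5.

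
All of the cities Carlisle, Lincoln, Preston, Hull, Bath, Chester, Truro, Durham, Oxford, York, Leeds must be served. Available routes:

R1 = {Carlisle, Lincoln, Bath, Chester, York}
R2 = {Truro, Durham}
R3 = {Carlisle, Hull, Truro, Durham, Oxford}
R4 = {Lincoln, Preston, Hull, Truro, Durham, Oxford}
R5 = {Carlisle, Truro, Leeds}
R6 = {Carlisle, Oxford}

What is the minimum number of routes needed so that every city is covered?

3

R1, R4, R5 together cover {Carlisle, Lincoln, Preston, Hull, Bath, Chester, Truro, Durham, Oxford, York, Leeds} — every city.
No 2 of the 6 routes cover everything (all 15 pairs fall short), so 3 is minimum.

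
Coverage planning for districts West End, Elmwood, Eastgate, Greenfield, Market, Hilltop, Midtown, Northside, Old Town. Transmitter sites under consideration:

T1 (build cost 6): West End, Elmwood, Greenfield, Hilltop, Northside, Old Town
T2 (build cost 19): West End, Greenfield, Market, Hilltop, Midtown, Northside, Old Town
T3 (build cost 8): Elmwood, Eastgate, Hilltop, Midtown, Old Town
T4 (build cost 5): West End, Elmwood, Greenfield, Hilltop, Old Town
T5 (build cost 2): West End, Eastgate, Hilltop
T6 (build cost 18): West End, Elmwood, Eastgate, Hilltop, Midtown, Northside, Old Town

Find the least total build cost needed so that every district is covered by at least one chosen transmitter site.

T2, T4, T5 cover every district at build cost 19 + 5 + 2 = 26.
Any cover uses at least 2 transmitter sites; among all covering selections none totals below 26.
Greedy by coverage-per-build cost would pick T5, T1, T3, T2 for 35 — worse than the optimum 26.

26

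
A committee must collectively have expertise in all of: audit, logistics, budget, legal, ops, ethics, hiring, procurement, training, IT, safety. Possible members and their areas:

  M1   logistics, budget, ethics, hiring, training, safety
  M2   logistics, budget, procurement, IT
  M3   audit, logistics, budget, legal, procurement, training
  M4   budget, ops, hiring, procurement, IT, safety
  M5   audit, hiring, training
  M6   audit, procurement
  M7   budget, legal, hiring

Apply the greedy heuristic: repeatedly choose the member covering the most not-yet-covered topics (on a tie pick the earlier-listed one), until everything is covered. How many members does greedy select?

3

Pick 1: M1 covers 6 new topics (logistics, budget, ethics, hiring, training, safety).
Pick 2: M3 covers 3 new topics (audit, legal, procurement).
Pick 3: M4 covers 2 new topics (ops, IT).
Greedy uses 3 members.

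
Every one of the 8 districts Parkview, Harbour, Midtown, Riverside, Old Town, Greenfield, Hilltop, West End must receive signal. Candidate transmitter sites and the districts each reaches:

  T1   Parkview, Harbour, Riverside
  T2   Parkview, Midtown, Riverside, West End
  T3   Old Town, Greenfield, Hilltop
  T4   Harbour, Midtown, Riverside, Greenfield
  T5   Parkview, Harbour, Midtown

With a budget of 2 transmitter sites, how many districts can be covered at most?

7

Choosing T2, T3 covers {Parkview, Midtown, Riverside, Old Town, Greenfield, Hilltop, West End} — 7 districts.
No choice of 2 transmitter sites does better; here Harbour is left uncovered.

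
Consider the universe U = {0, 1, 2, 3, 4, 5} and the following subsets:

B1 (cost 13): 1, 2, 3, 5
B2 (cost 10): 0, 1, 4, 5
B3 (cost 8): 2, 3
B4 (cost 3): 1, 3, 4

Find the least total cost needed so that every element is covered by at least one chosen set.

18

B2, B3 cover every element at cost 10 + 8 = 18.
Any cover uses at least 2 sets; among all covering selections none totals below 18.
Greedy by coverage-per-cost would pick B4, B2, B3 for 21 — worse than the optimum 18.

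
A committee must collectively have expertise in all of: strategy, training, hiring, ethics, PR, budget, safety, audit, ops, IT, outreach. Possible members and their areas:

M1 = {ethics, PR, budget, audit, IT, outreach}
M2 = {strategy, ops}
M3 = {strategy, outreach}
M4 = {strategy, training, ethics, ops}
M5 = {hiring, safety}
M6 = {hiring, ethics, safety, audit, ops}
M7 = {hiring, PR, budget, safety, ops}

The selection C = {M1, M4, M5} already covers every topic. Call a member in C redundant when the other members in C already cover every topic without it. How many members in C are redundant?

Drop M1: PR, budget, audit, IT, … uncovered — not redundant.
Drop M4: strategy, training, ops uncovered — not redundant.
Drop M5: hiring, safety uncovered — not redundant.
None of the members in C is redundant.

0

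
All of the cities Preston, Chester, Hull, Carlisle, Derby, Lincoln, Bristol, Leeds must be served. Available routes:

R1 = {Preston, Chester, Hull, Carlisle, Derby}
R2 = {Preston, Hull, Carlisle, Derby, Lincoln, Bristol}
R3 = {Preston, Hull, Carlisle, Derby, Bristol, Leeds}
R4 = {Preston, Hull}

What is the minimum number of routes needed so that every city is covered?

R1, R2, R3 together cover {Preston, Chester, Hull, Carlisle, Derby, Lincoln, Bristol, Leeds} — every city.
No 2 of the 4 routes cover everything (all 6 pairs fall short), so 3 is minimum.

3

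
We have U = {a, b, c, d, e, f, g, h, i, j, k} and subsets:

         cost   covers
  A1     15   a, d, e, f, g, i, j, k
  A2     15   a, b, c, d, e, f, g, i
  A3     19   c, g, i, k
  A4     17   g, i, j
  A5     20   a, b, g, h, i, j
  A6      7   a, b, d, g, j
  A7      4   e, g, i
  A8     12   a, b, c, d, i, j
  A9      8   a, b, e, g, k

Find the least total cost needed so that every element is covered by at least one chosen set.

43

A2, A5, A9 cover every element at cost 15 + 20 + 8 = 43.
Any cover uses at least 3 sets; among all covering selections none totals below 43.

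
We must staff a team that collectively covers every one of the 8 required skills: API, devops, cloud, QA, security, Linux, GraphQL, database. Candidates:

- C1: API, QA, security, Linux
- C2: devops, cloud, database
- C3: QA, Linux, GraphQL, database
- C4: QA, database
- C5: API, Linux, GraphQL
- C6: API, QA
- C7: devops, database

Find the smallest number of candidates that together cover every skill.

C1, C2, C3 together cover {API, devops, cloud, QA, security, Linux, GraphQL, database} — every skill.
No 2 of the 7 candidates cover everything (all 21 pairs fall short), so 3 is minimum.

3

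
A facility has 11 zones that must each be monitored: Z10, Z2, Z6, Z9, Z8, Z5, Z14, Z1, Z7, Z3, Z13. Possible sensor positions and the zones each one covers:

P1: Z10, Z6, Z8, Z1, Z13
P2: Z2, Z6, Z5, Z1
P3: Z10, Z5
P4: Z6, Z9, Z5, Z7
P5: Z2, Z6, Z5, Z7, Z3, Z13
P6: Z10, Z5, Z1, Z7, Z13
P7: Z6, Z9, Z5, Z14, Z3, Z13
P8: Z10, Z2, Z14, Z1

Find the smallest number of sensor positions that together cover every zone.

P1, P5, P7 together cover {Z10, Z2, Z6, Z9, Z8, Z5, Z14, Z1, Z7, Z3, Z13} — every zone.
No 2 of the 8 sensor positions cover everything (all 28 pairs fall short), so 3 is minimum.

3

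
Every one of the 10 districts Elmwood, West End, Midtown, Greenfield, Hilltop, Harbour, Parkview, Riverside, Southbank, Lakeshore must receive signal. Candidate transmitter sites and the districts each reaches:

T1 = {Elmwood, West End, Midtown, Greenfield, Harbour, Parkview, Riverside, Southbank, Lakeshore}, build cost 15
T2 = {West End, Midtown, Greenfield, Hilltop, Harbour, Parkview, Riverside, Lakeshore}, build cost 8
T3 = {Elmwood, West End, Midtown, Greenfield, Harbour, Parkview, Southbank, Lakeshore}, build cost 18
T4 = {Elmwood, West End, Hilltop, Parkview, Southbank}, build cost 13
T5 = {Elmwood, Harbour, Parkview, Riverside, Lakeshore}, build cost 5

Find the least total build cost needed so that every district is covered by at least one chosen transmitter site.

T2, T4 cover every district at build cost 8 + 13 = 21.
Any cover uses at least 2 transmitter sites; among all covering selections none totals below 21.

21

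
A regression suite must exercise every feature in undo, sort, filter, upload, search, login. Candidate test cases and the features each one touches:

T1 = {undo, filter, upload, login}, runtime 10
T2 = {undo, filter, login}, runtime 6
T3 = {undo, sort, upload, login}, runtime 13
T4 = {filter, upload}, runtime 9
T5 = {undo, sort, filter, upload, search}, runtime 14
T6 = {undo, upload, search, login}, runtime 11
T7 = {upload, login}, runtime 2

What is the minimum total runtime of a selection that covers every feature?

16

T5, T7 cover every feature at runtime 14 + 2 = 16.
Any cover uses at least 2 test cases; among all covering selections none totals below 16.
Greedy by coverage-per-runtime would pick T7, T2, T5 for 22 — worse than the optimum 16.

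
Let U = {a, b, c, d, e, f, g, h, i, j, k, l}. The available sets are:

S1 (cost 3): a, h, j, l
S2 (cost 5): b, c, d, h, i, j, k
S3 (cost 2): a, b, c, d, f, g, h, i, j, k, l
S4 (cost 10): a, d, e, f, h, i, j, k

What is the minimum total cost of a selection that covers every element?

12

S3, S4 cover every element at cost 2 + 10 = 12.
Any cover uses at least 2 sets; among all covering selections none totals below 12.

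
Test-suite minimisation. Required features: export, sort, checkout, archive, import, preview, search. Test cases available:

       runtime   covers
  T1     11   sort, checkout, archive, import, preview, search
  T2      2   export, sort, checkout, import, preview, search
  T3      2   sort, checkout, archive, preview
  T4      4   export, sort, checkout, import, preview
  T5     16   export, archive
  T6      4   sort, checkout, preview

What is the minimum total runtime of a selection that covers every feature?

4

T2, T3 cover every feature at runtime 2 + 2 = 4.
Any cover uses at least 2 test cases; among all covering selections none totals below 4.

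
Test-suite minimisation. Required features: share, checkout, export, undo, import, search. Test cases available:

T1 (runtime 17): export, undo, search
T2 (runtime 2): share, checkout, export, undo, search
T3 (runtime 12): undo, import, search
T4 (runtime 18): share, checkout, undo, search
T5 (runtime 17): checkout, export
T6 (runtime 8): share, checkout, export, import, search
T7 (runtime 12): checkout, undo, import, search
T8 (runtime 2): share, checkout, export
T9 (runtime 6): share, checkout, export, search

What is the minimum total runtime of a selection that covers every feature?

10

T2, T6 cover every feature at runtime 2 + 8 = 10.
Any cover uses at least 2 test cases; among all covering selections none totals below 10.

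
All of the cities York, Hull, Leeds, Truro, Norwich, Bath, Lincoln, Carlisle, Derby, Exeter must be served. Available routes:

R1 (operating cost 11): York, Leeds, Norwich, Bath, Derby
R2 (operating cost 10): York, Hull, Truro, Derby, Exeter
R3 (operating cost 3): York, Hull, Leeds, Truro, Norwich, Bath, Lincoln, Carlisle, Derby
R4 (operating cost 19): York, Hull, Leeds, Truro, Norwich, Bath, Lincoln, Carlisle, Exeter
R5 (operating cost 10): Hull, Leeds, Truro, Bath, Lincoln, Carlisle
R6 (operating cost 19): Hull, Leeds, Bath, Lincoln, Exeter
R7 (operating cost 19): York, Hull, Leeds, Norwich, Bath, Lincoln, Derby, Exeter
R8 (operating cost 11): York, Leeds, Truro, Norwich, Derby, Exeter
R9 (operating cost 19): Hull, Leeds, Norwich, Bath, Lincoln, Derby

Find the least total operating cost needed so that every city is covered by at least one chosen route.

R2, R3 cover every city at operating cost 10 + 3 = 13.
Any cover uses at least 2 routes; among all covering selections none totals below 13.

13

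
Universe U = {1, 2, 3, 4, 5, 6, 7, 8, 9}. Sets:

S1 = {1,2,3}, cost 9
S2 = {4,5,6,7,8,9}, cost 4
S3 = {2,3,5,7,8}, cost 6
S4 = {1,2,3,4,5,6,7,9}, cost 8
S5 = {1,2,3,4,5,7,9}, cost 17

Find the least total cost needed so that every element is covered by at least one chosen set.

12

S2, S4 cover every element at cost 4 + 8 = 12.
Any cover uses at least 2 sets; among all covering selections none totals below 12.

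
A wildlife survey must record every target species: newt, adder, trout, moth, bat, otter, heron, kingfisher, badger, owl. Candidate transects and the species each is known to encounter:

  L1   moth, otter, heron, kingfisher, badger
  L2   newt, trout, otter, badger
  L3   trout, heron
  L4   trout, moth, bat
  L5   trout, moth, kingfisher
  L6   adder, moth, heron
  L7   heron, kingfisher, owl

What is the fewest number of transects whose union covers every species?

4

L2, L4, L6, L7 together cover {newt, adder, trout, moth, bat, otter, heron, kingfisher, badger, owl} — every species.
No 3 of the 7 transects cover everything (all 35 triples fall short), so 4 is minimum.
Greedy (largest uncovered first) would take L1, L2, L4, L6, L7 — 5 transects — but 4 suffice.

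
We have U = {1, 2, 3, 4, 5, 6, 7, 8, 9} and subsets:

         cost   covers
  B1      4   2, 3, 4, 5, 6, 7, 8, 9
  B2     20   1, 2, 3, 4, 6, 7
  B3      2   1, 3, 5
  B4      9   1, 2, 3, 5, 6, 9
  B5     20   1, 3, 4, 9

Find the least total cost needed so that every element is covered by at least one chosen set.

B1, B3 cover every element at cost 4 + 2 = 6.
Any cover uses at least 2 sets; among all covering selections none totals below 6.

6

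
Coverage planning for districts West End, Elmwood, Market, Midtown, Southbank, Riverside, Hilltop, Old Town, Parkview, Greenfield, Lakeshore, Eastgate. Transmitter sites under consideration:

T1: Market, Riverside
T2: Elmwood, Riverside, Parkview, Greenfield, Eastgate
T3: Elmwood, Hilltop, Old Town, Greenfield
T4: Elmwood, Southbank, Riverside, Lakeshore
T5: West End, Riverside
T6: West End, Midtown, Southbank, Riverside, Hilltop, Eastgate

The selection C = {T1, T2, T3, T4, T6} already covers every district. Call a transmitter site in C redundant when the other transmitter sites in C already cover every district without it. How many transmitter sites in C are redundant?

0

Drop T1: Market uncovered — not redundant.
Drop T2: Parkview uncovered — not redundant.
Drop T3: Old Town uncovered — not redundant.
Drop T4: Lakeshore uncovered — not redundant.
Drop T6: West End, Midtown uncovered — not redundant.
None of the transmitter sites in C is redundant.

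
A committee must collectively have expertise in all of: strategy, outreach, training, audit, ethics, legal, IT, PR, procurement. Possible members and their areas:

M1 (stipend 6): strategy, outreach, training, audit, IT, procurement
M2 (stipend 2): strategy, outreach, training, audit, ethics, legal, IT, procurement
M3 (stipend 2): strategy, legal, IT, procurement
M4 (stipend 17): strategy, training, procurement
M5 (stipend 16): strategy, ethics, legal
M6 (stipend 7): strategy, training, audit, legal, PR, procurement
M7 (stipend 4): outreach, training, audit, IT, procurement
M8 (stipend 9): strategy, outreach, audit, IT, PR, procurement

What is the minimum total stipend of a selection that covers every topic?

M2, M6 cover every topic at stipend 2 + 7 = 9.
Any cover uses at least 2 members; among all covering selections none totals below 9.

9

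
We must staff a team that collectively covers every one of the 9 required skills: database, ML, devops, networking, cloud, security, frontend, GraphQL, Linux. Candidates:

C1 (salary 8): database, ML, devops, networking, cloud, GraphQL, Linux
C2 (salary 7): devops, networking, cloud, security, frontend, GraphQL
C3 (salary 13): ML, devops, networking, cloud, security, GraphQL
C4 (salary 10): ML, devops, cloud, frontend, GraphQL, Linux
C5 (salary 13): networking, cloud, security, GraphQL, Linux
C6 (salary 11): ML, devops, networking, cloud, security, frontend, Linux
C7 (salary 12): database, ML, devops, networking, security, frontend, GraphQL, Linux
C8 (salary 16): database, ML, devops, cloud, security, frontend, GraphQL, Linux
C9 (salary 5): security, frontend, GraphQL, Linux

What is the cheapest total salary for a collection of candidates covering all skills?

C1, C9 cover every skill at salary 8 + 5 = 13.
Any cover uses at least 2 candidates; among all covering selections none totals below 13.

13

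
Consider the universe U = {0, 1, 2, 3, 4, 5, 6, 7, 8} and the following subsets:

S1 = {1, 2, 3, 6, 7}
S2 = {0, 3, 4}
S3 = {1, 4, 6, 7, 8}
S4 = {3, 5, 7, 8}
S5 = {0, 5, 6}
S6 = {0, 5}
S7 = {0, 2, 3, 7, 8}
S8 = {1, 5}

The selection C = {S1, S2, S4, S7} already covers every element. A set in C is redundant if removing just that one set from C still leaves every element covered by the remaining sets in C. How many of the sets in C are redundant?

1

Drop S1: 1, 6 uncovered — not redundant.
Drop S2: 4 uncovered — not redundant.
Drop S4: 5 uncovered — not redundant.
Drop S7: the rest still cover every element — redundant.
1 redundant: S7.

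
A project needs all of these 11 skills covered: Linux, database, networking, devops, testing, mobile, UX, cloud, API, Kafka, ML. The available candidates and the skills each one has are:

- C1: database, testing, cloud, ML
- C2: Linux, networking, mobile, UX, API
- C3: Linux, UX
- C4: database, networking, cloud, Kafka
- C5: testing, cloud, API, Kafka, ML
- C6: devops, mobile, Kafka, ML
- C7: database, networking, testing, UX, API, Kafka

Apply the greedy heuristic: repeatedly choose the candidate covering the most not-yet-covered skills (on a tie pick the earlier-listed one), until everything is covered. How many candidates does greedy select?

Pick 1: C7 covers 6 new skills (database, networking, testing, UX, API, Kafka).
Pick 2: C6 covers 3 new skills (devops, mobile, ML).
Pick 3: C1 covers 1 new skills (cloud).
Pick 4: C2 covers 1 new skills (Linux).
Greedy uses 4 candidates. (The true minimum is 3.)

4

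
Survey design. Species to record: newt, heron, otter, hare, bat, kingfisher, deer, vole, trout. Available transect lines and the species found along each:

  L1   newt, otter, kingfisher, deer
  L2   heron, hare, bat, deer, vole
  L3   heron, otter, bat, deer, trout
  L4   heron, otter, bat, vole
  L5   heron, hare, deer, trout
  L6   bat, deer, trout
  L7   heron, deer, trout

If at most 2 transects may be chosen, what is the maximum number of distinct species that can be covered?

8

Choosing L1, L2 covers {newt, heron, otter, hare, bat, kingfisher, deer, vole} — 8 species.
No choice of 2 transects does better; here trout is left uncovered.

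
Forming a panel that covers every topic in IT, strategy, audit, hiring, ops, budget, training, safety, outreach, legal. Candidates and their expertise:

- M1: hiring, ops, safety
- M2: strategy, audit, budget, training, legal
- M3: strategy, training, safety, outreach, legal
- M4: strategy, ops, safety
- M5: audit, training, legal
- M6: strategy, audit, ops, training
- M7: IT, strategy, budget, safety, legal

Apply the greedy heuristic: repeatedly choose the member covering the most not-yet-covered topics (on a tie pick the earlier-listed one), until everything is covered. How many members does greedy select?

Pick 1: M2 covers 5 new topics (strategy, audit, budget, training, legal).
Pick 2: M1 covers 3 new topics (hiring, ops, safety).
Pick 3: M3 covers 1 new topics (outreach).
Pick 4: M7 covers 1 new topics (IT).
Greedy uses 4 members.

4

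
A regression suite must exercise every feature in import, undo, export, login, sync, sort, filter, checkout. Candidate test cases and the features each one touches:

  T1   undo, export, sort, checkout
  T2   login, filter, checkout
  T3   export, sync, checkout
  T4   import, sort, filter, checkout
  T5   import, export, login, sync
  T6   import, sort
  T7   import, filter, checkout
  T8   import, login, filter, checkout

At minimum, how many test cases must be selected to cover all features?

3

T1, T2, T5 together cover {import, undo, export, login, sync, sort, filter, checkout} — every feature.
No 2 of the 8 test cases cover everything (all 28 pairs fall short), so 3 is minimum.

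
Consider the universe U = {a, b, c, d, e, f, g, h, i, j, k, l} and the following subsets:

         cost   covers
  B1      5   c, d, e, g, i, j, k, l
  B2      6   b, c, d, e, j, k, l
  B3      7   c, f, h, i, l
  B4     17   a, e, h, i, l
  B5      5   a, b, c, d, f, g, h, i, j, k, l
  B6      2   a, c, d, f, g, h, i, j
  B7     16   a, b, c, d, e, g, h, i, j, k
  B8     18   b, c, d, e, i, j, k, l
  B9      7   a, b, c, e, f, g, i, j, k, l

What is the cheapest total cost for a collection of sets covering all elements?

B2, B6 cover every element at cost 6 + 2 = 8.
Any cover uses at least 2 sets; among all covering selections none totals below 8.

8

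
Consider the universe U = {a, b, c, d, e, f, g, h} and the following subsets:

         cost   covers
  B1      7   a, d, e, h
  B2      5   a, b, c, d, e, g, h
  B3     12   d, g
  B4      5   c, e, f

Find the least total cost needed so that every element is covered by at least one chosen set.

10

B2, B4 cover every element at cost 5 + 5 = 10.
Any cover uses at least 2 sets; among all covering selections none totals below 10.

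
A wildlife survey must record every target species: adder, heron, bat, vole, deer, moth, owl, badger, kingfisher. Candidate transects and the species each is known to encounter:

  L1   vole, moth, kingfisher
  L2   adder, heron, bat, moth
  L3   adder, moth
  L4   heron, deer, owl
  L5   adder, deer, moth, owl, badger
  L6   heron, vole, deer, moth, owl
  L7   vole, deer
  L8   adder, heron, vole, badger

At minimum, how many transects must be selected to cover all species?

L1, L2, L5 together cover {adder, heron, bat, vole, deer, moth, owl, badger, kingfisher} — every species.
No 2 of the 8 transects cover everything (all 28 pairs fall short), so 3 is minimum.

3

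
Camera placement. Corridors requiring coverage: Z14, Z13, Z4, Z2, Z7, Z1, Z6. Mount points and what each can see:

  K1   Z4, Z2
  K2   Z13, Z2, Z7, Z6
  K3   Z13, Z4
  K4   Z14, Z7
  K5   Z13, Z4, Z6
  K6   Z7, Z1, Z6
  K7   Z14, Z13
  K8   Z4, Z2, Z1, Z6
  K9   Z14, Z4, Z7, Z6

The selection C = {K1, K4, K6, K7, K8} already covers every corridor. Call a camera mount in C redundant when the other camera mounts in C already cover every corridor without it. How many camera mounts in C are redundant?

4

Drop K1: the rest still cover every corridor — redundant.
Drop K4: the rest still cover every corridor — redundant.
Drop K6: the rest still cover every corridor — redundant.
Drop K7: Z13 uncovered — not redundant.
Drop K8: the rest still cover every corridor — redundant.
4 redundant: K1, K4, K6, K8.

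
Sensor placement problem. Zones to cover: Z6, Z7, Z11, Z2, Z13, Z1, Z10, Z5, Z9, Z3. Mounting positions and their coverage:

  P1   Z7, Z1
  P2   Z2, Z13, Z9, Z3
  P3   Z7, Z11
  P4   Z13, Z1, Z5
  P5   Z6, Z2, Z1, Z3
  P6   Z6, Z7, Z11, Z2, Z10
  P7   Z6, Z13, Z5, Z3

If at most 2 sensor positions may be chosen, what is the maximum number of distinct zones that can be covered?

8

Choosing P2, P6 covers {Z6, Z7, Z11, Z2, Z13, Z10, Z9, Z3} — 8 zones.
No choice of 2 sensor positions does better; here Z1, Z5 are left uncovered.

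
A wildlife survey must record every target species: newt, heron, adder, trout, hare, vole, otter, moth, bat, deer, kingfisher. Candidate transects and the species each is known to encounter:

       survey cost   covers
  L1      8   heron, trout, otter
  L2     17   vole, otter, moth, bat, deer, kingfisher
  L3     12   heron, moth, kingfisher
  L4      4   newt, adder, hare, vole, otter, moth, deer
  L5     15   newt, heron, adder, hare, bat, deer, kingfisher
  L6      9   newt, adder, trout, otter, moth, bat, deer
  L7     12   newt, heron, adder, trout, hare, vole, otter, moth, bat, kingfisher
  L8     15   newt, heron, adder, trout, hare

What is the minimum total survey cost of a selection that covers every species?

L4, L7 cover every species at survey cost 4 + 12 = 16.
Any cover uses at least 2 transects; among all covering selections none totals below 16.

16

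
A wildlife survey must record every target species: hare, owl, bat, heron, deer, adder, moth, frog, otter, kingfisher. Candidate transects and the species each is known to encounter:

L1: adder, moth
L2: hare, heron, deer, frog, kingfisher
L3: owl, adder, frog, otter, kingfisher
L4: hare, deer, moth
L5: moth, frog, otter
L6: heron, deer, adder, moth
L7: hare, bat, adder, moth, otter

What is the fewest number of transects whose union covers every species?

3

L2, L3, L7 together cover {hare, owl, bat, heron, deer, adder, moth, frog, otter, kingfisher} — every species.
No 2 of the 7 transects cover everything (all 21 pairs fall short), so 3 is minimum.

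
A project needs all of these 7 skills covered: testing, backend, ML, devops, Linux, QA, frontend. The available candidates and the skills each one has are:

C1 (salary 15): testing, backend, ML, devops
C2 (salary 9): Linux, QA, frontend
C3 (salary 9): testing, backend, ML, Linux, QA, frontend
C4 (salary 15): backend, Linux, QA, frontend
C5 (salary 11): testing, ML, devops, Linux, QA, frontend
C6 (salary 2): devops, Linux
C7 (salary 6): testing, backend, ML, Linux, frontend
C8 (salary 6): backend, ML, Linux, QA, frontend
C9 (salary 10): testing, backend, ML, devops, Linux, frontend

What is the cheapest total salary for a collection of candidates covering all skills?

C3, C6 cover every skill at salary 9 + 2 = 11.
Any cover uses at least 2 candidates; among all covering selections none totals below 11.
Greedy by coverage-per-salary would pick C6, C7, C8 for 14 — worse than the optimum 11.

11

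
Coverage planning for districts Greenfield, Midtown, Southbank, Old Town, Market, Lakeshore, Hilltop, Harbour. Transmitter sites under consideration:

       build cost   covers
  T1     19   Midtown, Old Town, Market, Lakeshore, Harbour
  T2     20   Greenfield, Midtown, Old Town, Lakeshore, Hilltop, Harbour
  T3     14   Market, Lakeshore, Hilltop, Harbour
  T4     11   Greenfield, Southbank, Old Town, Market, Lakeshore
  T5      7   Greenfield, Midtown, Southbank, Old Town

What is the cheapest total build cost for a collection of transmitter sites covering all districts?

T3, T5 cover every district at build cost 14 + 7 = 21.
Any cover uses at least 2 transmitter sites; among all covering selections none totals below 21.

21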